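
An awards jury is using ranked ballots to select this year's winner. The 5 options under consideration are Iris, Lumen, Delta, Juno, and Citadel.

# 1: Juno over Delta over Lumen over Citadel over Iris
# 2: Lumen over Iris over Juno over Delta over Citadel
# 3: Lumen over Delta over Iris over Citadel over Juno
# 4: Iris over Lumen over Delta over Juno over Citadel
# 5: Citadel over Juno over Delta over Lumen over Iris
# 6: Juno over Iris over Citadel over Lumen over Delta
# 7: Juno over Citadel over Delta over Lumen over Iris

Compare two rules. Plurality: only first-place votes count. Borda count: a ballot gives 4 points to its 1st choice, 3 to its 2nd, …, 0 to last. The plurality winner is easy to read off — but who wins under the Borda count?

Plurality first-place counts: Iris 1, Lumen 2, Delta 0, Juno 3, Citadel 1 → Juno.
Borda totals: Iris 12, Lumen 16, Delta 13, Juno 18, Citadel 11 → Juno.

Juno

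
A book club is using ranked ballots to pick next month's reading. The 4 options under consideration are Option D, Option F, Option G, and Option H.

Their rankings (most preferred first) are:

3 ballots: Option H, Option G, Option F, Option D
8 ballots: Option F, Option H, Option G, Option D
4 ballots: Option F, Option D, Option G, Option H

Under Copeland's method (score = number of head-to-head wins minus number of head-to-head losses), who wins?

Pairwise results:
  Option D vs Option F: Option F wins 15–0.
  Option D vs Option G: Option G wins 11–4.
  Option D vs Option H: Option H wins 11–4.
  Option F vs Option G: Option F wins 12–3.
  Option F vs Option H: Option F wins 12–3.
  Option G vs Option H: Option H wins 11–4.
Copeland scores (wins − losses):
  Option D: 0 − 3 = -3
  Option F: 3 − 0 = 3
  Option G: 1 − 2 = -1
  Option H: 2 − 1 = 1
Option F has the best Copeland score.

Option F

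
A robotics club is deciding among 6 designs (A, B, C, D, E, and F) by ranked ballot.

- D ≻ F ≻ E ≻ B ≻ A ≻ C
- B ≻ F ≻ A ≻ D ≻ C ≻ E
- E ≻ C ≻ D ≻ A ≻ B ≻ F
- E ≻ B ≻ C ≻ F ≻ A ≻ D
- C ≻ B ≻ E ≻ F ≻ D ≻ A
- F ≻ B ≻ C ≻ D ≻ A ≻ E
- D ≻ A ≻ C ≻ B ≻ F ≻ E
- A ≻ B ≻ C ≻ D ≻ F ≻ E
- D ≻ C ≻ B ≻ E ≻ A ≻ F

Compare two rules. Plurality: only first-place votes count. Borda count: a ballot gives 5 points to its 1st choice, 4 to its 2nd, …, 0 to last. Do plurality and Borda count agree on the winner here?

No

Plurality first-place counts: A 1, B 1, C 1, D 3, E 2, F 1 → D.
Borda totals: A 18, B 29, C 26, D 25, E 18, F 19 → B.
The two rules disagree: plurality picks D, Borda picks B.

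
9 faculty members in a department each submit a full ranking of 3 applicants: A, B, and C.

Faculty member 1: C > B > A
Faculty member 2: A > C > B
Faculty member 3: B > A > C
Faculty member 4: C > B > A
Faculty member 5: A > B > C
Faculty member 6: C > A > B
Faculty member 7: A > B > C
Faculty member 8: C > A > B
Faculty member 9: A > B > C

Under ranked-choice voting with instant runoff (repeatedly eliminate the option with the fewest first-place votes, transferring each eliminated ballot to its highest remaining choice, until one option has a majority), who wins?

Round 1: A 4, C 4, B 1. B has the fewest and is eliminated.
Round 2: A 5, C 4. A has a majority.

A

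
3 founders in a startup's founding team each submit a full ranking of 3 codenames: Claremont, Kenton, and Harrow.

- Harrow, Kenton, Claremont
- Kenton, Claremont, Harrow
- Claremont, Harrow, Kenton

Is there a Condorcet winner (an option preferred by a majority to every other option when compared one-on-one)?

No

Head-to-head results (3 voters total):
Claremont vs Kenton: Kenton wins 2–1.
Claremont vs Harrow: Claremont wins 2–1.
Kenton vs Harrow: Harrow wins 2–1.
No candidate beats all others: Claremont beats Harrow beats Kenton beats Claremont, a majority cycle.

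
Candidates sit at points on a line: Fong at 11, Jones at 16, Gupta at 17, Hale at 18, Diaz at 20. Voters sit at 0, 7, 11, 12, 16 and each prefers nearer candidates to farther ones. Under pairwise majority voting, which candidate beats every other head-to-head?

With single-peaked preferences on a line, the Condorcet winner is the candidate closest to the median voter.
The median voter (position 11) is closest to Fong at 11.
Check: Fong vs Diaz — voters closer to Fong: 4 of 5.

Fong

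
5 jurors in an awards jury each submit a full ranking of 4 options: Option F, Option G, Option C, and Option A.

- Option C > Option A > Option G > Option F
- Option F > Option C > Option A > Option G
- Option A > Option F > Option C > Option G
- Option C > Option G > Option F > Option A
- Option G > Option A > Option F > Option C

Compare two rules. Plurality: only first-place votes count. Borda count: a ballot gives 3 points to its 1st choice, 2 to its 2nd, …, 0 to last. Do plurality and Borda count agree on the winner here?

Plurality first-place counts: Option F 1, Option G 1, Option C 2, Option A 1 → Option C.
Borda totals: Option F 7, Option G 6, Option C 9, Option A 8 → Option C.
The two rules agree on Option C.

Yes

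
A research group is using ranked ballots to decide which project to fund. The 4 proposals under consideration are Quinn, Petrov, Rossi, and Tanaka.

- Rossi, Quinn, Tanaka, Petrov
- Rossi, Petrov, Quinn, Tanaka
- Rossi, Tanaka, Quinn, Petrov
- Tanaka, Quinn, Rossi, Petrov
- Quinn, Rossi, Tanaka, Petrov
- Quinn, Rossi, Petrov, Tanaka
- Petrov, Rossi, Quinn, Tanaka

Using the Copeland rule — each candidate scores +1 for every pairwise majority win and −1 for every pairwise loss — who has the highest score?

Rossi

Pairwise results:
  Quinn vs Petrov: Quinn wins 5–2.
  Quinn vs Rossi: Rossi wins 4–3.
  Quinn vs Tanaka: Quinn wins 5–2.
  Petrov vs Rossi: Rossi wins 6–1.
  Petrov vs Tanaka: Tanaka wins 4–3.
  Rossi vs Tanaka: Rossi wins 6–1.
Copeland scores (wins − losses):
  Quinn: 2 − 1 = 1
  Petrov: 0 − 3 = -3
  Rossi: 3 − 0 = 3
  Tanaka: 1 − 2 = -1
Rossi has the best Copeland score.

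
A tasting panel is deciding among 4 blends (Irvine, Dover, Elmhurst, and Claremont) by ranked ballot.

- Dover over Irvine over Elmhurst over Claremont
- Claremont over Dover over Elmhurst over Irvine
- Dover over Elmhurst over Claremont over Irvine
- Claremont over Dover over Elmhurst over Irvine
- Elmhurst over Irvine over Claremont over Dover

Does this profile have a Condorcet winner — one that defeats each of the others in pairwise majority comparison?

No

Head-to-head results (5 voters total):
Irvine vs Dover: Dover wins 4–1.
Irvine vs Elmhurst: Elmhurst wins 4–1.
Irvine vs Claremont: Claremont wins 3–2.
Dover vs Elmhurst: Dover wins 4–1.
Dover vs Claremont: Claremont wins 3–2.
Elmhurst vs Claremont: Elmhurst wins 3–2.
No candidate beats all others: Dover beats Elmhurst beats Claremont beats Dover, a majority cycle.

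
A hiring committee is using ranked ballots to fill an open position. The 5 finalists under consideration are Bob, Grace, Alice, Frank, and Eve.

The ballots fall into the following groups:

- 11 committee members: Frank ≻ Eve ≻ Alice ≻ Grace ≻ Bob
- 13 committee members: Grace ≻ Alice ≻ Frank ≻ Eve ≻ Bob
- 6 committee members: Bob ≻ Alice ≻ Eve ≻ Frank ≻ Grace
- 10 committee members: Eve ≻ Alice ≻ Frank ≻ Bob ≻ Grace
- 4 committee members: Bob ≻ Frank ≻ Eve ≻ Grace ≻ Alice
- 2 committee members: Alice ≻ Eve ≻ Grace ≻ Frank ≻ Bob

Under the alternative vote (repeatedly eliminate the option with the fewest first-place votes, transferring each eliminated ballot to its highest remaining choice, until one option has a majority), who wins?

Frank

Round 1: Grace 13, Frank 11, Bob 10, Eve 10, Alice 2. Alice has the fewest and is eliminated.
Round 2: Grace 13, Eve 12, Frank 11, Bob 10. Bob has the fewest and is eliminated.
Round 3: Eve 18, Frank 15, Grace 13. Grace has the fewest and is eliminated.
Round 4: Frank 28, Eve 18. Frank has a majority.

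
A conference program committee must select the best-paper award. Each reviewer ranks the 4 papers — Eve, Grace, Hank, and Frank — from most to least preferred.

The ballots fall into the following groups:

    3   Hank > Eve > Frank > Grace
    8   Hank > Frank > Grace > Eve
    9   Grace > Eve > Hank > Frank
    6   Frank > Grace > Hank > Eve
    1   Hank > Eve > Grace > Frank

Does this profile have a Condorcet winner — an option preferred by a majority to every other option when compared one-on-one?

No

Head-to-head results (27 voters total):
Eve vs Grace: Grace wins 23–4.
Eve vs Hank: Hank wins 18–9.
Eve vs Frank: Frank wins 14–13.
Grace vs Hank: Grace wins 15–12.
Grace vs Frank: Frank wins 17–10.
Hank vs Frank: Hank wins 21–6.
No candidate beats all others: Grace beats Hank beats Frank beats Grace, a majority cycle.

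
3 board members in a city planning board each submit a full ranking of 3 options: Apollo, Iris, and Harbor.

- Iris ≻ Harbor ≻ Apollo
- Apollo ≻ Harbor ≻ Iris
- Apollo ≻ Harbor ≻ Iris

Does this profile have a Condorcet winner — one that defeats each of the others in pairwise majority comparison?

Head-to-head results (3 voters total):
Apollo vs Iris: Apollo wins 2–1.
Apollo vs Harbor: Apollo wins 2–1.
Iris vs Harbor: Harbor wins 2–1.
Apollo beats each rival — Iris (2–1), Harbor (2–1) — so Apollo is the Condorcet winner.

Yes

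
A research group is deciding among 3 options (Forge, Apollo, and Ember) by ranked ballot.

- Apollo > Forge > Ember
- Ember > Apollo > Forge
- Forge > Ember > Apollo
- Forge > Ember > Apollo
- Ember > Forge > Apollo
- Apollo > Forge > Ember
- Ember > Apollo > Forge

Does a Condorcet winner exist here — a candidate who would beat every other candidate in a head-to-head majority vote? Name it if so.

There is no Condorcet winner

Head-to-head results (7 voters total):
Forge vs Apollo: Apollo wins 4–3.
Forge vs Ember: Forge wins 4–3.
Apollo vs Ember: Ember wins 5–2.
No candidate beats all others: Forge beats Ember beats Apollo beats Forge, a majority cycle.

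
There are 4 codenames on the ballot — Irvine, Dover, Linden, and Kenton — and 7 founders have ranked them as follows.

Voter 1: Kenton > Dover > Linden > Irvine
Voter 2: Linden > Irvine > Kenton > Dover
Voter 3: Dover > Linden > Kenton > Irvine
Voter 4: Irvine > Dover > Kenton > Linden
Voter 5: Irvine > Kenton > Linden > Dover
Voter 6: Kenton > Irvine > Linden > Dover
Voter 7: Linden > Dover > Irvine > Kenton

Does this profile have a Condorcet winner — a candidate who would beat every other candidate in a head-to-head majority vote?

No

Head-to-head results (7 voters total):
Irvine vs Dover: Irvine wins 4–3.
Irvine vs Linden: Linden wins 4–3.
Irvine vs Kenton: Irvine wins 4–3.
Dover vs Linden: Linden wins 4–3.
Dover vs Kenton: Kenton wins 4–3.
Linden vs Kenton: Kenton wins 4–3.
No candidate beats all others: Irvine beats Kenton beats Linden beats Irvine, a majority cycle.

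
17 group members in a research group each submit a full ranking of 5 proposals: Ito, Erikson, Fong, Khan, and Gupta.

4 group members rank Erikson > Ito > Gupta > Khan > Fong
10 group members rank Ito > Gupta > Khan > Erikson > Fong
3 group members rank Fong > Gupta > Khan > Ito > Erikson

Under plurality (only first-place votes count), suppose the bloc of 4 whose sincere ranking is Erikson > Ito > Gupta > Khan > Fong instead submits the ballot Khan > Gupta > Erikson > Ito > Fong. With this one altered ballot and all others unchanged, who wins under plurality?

First-place totals with the altered ballot: Ito 10, Erikson 0, Fong 3, Khan 4, Gupta 0.
The winner is unchanged: still Ito.

Ito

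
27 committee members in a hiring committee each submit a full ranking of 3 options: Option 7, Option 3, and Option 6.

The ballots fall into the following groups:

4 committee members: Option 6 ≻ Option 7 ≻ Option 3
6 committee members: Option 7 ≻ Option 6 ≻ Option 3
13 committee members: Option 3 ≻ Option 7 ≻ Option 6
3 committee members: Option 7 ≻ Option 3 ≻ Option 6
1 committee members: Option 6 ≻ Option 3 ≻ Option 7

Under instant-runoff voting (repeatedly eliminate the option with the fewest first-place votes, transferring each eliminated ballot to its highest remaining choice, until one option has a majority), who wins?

Round 1: Option 3 13, Option 7 9, Option 6 5. Option 6 has the fewest and is eliminated.
Round 2: Option 3 14, Option 7 13. Option 3 has a majority.

Option 3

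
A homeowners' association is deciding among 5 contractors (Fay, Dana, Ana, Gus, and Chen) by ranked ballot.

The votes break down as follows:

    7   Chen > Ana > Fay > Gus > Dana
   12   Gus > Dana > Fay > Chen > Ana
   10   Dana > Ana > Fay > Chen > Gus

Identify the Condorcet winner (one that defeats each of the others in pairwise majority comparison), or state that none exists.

Head-to-head results (29 voters total):
Fay vs Dana: Dana wins 22–7.
Fay vs Ana: Ana wins 17–12.
Fay vs Gus: Fay wins 17–12.
Fay vs Chen: Fay wins 22–7.
Dana vs Ana: Dana wins 22–7.
Dana vs Gus: Gus wins 19–10.
Dana vs Chen: Dana wins 22–7.
Ana vs Gus: Ana wins 17–12.
Ana vs Chen: Chen wins 19–10.
Gus vs Chen: Chen wins 17–12.
No candidate beats all others: Fay beats Gus beats Dana beats Fay, a majority cycle.

No Condorcet winner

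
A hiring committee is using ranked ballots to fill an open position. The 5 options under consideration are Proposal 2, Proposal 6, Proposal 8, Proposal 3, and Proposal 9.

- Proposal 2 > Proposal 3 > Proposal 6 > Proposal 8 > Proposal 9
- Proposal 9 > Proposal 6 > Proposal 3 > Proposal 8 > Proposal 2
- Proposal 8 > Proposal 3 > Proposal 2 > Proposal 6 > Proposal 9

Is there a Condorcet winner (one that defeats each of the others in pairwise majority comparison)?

Head-to-head results (3 voters total):
Proposal 2 vs Proposal 6: Proposal 2 wins 2–1.
Proposal 2 vs Proposal 8: Proposal 8 wins 2–1.
Proposal 2 vs Proposal 3: Proposal 3 wins 2–1.
Proposal 2 vs Proposal 9: Proposal 2 wins 2–1.
Proposal 6 vs Proposal 8: Proposal 6 wins 2–1.
Proposal 6 vs Proposal 3: Proposal 3 wins 2–1.
Proposal 6 vs Proposal 9: Proposal 6 wins 2–1.
Proposal 8 vs Proposal 3: Proposal 3 wins 2–1.
Proposal 8 vs Proposal 9: Proposal 8 wins 2–1.
Proposal 3 vs Proposal 9: Proposal 3 wins 2–1.
Proposal 3 beats each rival — Proposal 2 (2–1), Proposal 6 (2–1), Proposal 8 (2–1), Proposal 9 (2–1) — so Proposal 3 is the Condorcet winner.

Yes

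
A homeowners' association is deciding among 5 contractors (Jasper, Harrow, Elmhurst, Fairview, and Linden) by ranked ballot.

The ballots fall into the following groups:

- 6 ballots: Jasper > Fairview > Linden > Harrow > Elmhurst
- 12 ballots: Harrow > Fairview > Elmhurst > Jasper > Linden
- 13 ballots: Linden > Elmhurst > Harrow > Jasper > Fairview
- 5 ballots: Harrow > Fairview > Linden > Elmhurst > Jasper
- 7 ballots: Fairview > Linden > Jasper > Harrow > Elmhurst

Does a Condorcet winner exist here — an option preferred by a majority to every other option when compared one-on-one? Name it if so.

No Condorcet winner

Head-to-head results (43 voters total):
Jasper vs Harrow: Harrow wins 30–13.
Jasper vs Elmhurst: Elmhurst wins 30–13.
Jasper vs Fairview: Fairview wins 24–19.
Jasper vs Linden: Linden wins 25–18.
Harrow vs Elmhurst: Harrow wins 30–13.
Harrow vs Fairview: Harrow wins 30–13.
Harrow vs Linden: Linden wins 26–17.
Elmhurst vs Fairview: Fairview wins 30–13.
Elmhurst vs Linden: Linden wins 31–12.
Fairview vs Linden: Fairview wins 30–13.
No candidate beats all others: Harrow beats Fairview beats Linden beats Harrow, a majority cycle.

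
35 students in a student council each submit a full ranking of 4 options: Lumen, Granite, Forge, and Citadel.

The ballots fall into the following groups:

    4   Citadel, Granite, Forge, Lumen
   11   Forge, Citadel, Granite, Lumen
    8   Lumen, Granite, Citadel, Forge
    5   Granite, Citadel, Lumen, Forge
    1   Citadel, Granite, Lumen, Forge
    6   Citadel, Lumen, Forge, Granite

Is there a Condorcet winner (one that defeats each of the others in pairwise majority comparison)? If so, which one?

Citadel

Head-to-head results (35 voters total):
Lumen vs Granite: Granite wins 21–14.
Lumen vs Forge: Lumen wins 20–15.
Lumen vs Citadel: Citadel wins 27–8.
Granite vs Forge: Granite wins 18–17.
Granite vs Citadel: Citadel wins 22–13.
Forge vs Citadel: Citadel wins 24–11.
Citadel beats each rival — Lumen (27–8), Granite (22–13), Forge (24–11) — so Citadel is the Condorcet winner.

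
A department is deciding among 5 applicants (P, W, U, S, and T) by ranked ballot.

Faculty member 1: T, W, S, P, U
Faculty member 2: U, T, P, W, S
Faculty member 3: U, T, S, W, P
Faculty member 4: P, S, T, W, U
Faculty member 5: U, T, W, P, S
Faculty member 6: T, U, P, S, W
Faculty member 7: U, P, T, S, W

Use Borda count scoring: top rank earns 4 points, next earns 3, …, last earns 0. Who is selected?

T

Borda scores:
  P: 1 + 2 + 0 + 4 + 1 + 2 + 3 = 13
  W: 3 + 1 + 1 + 1 + 2 + 0 + 0 = 8
  U: 0 + 4 + 4 + 0 + 4 + 3 + 4 = 19
  S: 2 + 0 + 2 + 3 + 0 + 1 + 1 = 9
  T: 4 + 3 + 3 + 2 + 3 + 4 + 2 = 21
T has the highest total.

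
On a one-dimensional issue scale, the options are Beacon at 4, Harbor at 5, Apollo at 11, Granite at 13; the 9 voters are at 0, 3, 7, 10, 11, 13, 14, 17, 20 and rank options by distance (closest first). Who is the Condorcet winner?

Apollo

With single-peaked preferences on a line, the Condorcet winner is the candidate closest to the median voter.
The median voter (position 11) is closest to Apollo at 11.
Check: Apollo vs Harbor — voters closer to Apollo: 6 of 9.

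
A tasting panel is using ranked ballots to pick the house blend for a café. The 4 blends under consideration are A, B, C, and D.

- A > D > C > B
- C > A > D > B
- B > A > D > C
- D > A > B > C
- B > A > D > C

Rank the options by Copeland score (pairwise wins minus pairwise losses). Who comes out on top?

Pairwise results:
  A vs B: A wins 3–2.
  A vs C: A wins 4–1.
  A vs D: A wins 4–1.
  B vs C: B wins 3–2.
  B vs D: D wins 3–2.
  C vs D: D wins 4–1.
Copeland scores (wins − losses):
  A: 3 − 0 = 3
  B: 1 − 2 = -1
  C: 0 − 3 = -3
  D: 2 − 1 = 1
A has the best Copeland score.

A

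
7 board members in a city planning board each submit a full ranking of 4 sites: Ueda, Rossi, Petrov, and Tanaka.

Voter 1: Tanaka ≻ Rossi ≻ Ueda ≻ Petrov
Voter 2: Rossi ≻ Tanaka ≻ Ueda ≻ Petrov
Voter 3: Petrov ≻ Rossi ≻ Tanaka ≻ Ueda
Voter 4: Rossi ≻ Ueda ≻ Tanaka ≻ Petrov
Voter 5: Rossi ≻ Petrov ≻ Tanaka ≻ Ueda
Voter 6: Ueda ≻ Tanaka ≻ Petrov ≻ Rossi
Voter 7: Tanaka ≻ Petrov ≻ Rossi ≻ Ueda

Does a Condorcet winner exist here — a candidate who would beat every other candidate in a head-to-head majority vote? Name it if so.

Head-to-head results (7 voters total):
Ueda vs Rossi: Rossi wins 6–1.
Ueda vs Petrov: Ueda wins 4–3.
Ueda vs Tanaka: Tanaka wins 5–2.
Rossi vs Petrov: Rossi wins 4–3.
Rossi vs Tanaka: Rossi wins 4–3.
Petrov vs Tanaka: Tanaka wins 5–2.
Rossi beats each rival — Ueda (6–1), Petrov (4–3), Tanaka (4–3) — so Rossi is the Condorcet winner.

Rossi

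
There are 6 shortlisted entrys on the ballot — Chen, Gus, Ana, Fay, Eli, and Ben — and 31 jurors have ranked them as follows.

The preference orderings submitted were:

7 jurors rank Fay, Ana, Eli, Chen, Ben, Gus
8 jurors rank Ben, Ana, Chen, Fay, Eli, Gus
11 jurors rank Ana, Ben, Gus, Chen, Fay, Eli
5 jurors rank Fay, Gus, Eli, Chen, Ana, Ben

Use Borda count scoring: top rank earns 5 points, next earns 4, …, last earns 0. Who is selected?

Borda scores:
  Chen: 7·2 + 8·3 + 11·2 + 5·2 = 70
  Gus: 7·0 + 8·0 + 11·3 + 5·4 = 53
  Ana: 7·4 + 8·4 + 11·5 + 5·1 = 120
  Fay: 7·5 + 8·2 + 11·1 + 5·5 = 87
  Eli: 7·3 + 8·1 + 11·0 + 5·3 = 44
  Ben: 7·1 + 8·5 + 11·4 + 5·0 = 91
Ana has the highest total.

Ana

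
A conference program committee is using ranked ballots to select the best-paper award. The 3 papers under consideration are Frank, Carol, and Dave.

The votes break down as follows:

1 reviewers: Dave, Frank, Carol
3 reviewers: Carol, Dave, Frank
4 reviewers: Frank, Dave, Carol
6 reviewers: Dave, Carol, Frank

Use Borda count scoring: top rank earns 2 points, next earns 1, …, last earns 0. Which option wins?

Dave

Borda scores:
  Frank: 1 + 3·0 + 4·2 + 6·0 = 9
  Carol: 0 + 3·2 + 4·0 + 6·1 = 12
  Dave: 2 + 3·1 + 4·1 + 6·2 = 21
Dave has the highest total.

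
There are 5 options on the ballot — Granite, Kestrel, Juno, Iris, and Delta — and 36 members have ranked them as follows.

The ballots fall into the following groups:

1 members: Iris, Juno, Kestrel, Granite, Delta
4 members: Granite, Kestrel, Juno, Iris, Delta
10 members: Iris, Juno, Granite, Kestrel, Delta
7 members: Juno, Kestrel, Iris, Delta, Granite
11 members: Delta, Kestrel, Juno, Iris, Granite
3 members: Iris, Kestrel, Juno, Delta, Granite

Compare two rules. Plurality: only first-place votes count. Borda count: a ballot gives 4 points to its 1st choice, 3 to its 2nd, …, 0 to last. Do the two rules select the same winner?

Plurality first-place counts: Granite 4, Kestrel 0, Juno 7, Iris 14, Delta 11 → Iris.
Borda totals: Granite 37, Kestrel 87, Juno 97, Iris 85, Delta 54 → Juno.
The two rules disagree: plurality picks Iris, Borda picks Juno.

No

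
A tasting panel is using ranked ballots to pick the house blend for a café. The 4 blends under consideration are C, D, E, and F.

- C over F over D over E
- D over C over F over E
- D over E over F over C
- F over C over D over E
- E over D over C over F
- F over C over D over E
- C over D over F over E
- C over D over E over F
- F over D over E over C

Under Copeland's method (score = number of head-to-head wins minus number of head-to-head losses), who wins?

Pairwise results:
  C vs D: C wins 5–4.
  C vs E: C wins 6–3.
  C vs F: C wins 5–4.
  D vs E: D wins 8–1.
  D vs F: D wins 5–4.
  E vs F: F wins 6–3.
Copeland scores (wins − losses):
  C: 3 − 0 = 3
  D: 2 − 1 = 1
  E: 0 − 3 = -3
  F: 1 − 2 = -1
C has the best Copeland score.

C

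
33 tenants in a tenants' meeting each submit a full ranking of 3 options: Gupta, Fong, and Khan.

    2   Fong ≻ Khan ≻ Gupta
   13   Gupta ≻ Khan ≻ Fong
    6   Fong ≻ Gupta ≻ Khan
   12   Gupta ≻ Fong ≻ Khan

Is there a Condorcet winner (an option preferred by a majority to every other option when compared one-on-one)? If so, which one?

Head-to-head results (33 voters total):
Gupta vs Fong: Gupta wins 25–8.
Gupta vs Khan: Gupta wins 31–2.
Fong vs Khan: Fong wins 20–13.
Gupta beats each rival — Fong (25–8), Khan (31–2) — so Gupta is the Condorcet winner.

Gupta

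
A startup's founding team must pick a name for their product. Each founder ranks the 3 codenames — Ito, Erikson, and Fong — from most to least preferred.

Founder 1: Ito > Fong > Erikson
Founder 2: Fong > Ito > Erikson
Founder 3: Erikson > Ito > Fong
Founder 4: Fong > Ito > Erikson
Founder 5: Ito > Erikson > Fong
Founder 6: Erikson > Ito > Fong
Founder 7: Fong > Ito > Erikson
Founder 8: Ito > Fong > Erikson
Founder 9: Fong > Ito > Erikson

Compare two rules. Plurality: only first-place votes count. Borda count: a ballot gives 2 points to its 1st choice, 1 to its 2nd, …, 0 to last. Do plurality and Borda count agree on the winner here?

No

Plurality first-place counts: Ito 3, Erikson 2, Fong 4 → Fong.
Borda totals: Ito 12, Erikson 5, Fong 10 → Ito.
The two rules disagree: plurality picks Fong, Borda picks Ito.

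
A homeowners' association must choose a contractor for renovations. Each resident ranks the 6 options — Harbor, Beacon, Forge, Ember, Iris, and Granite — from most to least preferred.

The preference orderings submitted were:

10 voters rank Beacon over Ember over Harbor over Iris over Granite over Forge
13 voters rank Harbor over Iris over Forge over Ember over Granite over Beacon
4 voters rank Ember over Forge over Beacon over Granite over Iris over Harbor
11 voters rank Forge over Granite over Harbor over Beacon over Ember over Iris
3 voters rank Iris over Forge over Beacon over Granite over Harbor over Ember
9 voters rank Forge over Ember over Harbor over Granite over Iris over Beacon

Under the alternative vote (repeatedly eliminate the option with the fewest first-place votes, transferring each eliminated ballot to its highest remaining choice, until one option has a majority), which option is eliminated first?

Granite

Round 1: Forge 20, Harbor 13, Beacon 10, Ember 4, Iris 3, Granite 0. Granite has the fewest and is eliminated.
Round 2: Forge 20, Harbor 13, Beacon 10, Ember 4, Iris 3. Iris has the fewest and is eliminated.
Round 3: Forge 23, Harbor 13, Beacon 10, Ember 4. Ember has the fewest and is eliminated.
Round 4: Forge 27, Harbor 13, Beacon 10. Forge has a majority.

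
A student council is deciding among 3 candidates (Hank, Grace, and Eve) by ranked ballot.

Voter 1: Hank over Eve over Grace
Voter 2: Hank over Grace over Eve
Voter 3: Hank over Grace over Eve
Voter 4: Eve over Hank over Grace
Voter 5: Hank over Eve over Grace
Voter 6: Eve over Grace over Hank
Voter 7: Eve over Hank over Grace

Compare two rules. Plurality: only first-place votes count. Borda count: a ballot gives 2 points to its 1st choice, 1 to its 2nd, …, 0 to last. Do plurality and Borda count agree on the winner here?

Yes

Plurality first-place counts: Hank 4, Grace 0, Eve 3 → Hank.
Borda totals: Hank 10, Grace 3, Eve 8 → Hank.
The two rules agree on Hank.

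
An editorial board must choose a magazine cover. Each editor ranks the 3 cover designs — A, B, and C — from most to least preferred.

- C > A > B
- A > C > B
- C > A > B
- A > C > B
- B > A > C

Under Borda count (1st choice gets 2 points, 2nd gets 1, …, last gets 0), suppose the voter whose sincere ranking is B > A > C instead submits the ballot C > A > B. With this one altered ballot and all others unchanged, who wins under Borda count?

C

Borda totals with the altered ballot: A 7, B 0, C 8.
The switch changes the winner from A to C.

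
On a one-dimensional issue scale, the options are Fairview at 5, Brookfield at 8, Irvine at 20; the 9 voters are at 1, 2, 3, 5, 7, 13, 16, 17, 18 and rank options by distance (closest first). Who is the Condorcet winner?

With single-peaked preferences on a line, the Condorcet winner is the candidate closest to the median voter.
The median voter (position 7) is closest to Brookfield at 8.
Check: Brookfield vs Irvine — voters closer to Brookfield: 6 of 9.

Brookfield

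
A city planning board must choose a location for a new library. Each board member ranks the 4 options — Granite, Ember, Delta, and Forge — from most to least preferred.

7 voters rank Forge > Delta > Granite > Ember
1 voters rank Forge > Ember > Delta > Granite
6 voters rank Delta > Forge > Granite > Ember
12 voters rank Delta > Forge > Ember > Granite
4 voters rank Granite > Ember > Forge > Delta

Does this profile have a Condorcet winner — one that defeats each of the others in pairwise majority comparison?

Head-to-head results (30 voters total):
Granite vs Ember: Granite wins 17–13.
Granite vs Delta: Delta wins 26–4.
Granite vs Forge: Forge wins 26–4.
Ember vs Delta: Delta wins 25–5.
Ember vs Forge: Forge wins 26–4.
Delta vs Forge: Delta wins 18–12.
Delta beats each rival — Granite (26–4), Ember (25–5), Forge (18–12) — so Delta is the Condorcet winner.

Yes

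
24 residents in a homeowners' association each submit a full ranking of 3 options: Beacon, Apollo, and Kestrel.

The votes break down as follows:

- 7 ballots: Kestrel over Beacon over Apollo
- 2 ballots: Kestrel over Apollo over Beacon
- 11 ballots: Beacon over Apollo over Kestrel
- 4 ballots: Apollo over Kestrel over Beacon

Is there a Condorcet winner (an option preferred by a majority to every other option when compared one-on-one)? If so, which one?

Head-to-head results (24 voters total):
Beacon vs Apollo: Beacon wins 18–6.
Beacon vs Kestrel: Kestrel wins 13–11.
Apollo vs Kestrel: Apollo wins 15–9.
No candidate beats all others: Beacon beats Apollo beats Kestrel beats Beacon, a majority cycle.

No Condorcet winner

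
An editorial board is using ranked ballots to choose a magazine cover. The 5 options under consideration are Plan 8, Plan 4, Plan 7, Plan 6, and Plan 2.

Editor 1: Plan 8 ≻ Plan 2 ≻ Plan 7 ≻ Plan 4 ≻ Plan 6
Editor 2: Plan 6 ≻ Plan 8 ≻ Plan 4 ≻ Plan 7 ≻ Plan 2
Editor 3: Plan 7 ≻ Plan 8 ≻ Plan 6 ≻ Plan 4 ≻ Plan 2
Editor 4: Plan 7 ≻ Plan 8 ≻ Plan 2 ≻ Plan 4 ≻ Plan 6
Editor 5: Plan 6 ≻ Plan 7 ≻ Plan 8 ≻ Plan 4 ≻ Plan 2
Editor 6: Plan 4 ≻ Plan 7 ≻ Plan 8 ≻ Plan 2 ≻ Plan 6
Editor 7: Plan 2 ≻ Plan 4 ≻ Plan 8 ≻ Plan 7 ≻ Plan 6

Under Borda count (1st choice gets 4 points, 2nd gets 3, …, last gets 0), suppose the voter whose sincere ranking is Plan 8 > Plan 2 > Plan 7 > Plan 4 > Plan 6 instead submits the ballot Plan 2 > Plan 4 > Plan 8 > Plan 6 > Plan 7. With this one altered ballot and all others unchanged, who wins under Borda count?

Plan 8

Borda totals with the altered ballot: Plan 8 17, Plan 4 15, Plan 7 16, Plan 6 11, Plan 2 11.
The winner is unchanged: still Plan 8.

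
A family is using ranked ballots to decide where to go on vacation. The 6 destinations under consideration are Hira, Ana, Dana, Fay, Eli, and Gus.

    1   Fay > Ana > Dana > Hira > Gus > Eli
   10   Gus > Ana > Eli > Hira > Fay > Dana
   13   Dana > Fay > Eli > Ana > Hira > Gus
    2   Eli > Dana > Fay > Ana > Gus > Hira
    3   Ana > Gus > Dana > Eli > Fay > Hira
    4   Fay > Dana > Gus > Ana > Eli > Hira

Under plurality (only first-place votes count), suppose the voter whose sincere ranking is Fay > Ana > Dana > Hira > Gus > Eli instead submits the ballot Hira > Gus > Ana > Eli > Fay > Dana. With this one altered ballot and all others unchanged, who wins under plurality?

Dana

First-place totals with the altered ballot: Hira 1, Ana 3, Dana 13, Fay 4, Eli 2, Gus 10.
The winner is unchanged: still Dana.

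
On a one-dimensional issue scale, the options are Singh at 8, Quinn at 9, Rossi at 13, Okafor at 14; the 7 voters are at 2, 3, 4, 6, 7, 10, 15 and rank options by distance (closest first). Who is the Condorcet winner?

With single-peaked preferences on a line, the Condorcet winner is the candidate closest to the median voter.
The median voter (position 6) is closest to Singh at 8.
Check: Singh vs Okafor — voters closer to Singh: 6 of 7.

Singh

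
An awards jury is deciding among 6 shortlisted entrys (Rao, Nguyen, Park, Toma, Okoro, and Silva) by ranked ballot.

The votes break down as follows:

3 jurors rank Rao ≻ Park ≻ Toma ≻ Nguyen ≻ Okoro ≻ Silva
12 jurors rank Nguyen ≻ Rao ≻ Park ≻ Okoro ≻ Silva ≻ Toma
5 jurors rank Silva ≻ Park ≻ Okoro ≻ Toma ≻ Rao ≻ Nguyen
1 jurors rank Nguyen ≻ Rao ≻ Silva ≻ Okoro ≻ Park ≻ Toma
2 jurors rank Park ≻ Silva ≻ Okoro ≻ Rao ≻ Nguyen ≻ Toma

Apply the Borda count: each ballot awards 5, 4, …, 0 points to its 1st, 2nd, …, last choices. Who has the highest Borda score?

Borda scores:
  Rao: 3·5 + 12·4 + 5·1 + 4 + 2·2 = 76
  Nguyen: 3·2 + 12·5 + 5·0 + 5 + 2·1 = 73
  Park: 3·4 + 12·3 + 5·4 + 1 + 2·5 = 79
  Toma: 3·3 + 12·0 + 5·2 + 0 + 2·0 = 19
  Okoro: 3·1 + 12·2 + 5·3 + 2 + 2·3 = 50
  Silva: 3·0 + 12·1 + 5·5 + 3 + 2·4 = 48
Park has the highest total.

Park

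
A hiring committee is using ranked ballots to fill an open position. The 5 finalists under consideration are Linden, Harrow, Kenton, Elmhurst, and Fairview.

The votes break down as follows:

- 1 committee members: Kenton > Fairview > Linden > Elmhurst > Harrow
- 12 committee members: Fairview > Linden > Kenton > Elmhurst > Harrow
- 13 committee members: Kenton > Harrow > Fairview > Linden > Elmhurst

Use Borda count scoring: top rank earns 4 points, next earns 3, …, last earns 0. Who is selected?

Borda scores:
  Linden: 2 + 12·3 + 13·1 = 51
  Harrow: 0 + 12·0 + 13·3 = 39
  Kenton: 4 + 12·2 + 13·4 = 80
  Elmhurst: 1 + 12·1 + 13·0 = 13
  Fairview: 3 + 12·4 + 13·2 = 77
Kenton has the highest total.

Kenton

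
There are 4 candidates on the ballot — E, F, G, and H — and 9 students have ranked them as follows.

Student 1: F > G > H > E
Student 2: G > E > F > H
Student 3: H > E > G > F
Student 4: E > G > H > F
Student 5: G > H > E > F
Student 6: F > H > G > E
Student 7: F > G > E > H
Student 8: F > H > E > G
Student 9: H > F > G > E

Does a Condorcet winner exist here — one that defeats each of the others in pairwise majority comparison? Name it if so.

F

Head-to-head results (9 voters total):
E vs F: F wins 5–4.
E vs G: G wins 6–3.
E vs H: H wins 6–3.
F vs G: F wins 5–4.
F vs H: F wins 5–4.
G vs H: G wins 5–4.
F beats each rival — E (5–4), G (5–4), H (5–4) — so F is the Condorcet winner.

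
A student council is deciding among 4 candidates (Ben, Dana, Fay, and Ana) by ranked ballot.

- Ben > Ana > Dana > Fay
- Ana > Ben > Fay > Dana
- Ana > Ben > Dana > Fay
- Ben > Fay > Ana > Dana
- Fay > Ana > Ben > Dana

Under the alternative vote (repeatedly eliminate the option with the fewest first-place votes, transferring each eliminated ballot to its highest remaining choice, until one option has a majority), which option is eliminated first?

Round 1: Ben 2, Ana 2, Fay 1, Dana 0. Dana has the fewest and is eliminated.
Round 2: Ben 2, Ana 2, Fay 1. Fay has the fewest and is eliminated.
Round 3: Ana 3, Ben 2. Ana has a majority.

Dana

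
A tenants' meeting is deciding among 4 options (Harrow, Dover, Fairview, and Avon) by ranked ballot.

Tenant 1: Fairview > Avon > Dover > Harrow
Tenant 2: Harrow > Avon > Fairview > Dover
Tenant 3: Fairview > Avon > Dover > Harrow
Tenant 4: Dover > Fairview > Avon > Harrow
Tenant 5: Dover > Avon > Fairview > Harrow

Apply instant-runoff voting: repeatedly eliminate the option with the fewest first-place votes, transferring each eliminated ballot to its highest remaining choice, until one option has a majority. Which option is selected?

Fairview

Round 1: Dover 2, Fairview 2, Harrow 1, Avon 0. Avon has the fewest and is eliminated.
Round 2: Dover 2, Fairview 2, Harrow 1. Harrow has the fewest and is eliminated.
Round 3: Fairview 3, Dover 2. Fairview has a majority.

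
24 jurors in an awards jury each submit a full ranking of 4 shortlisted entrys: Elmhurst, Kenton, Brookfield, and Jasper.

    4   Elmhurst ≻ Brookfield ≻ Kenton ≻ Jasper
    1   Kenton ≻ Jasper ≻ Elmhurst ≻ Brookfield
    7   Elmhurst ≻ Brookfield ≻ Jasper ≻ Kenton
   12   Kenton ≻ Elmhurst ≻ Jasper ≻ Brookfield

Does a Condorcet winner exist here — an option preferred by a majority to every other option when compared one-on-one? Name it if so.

Head-to-head results (24 voters total):
Elmhurst vs Kenton: Kenton wins 13–11.
Elmhurst vs Brookfield: Elmhurst wins 24–0.
Elmhurst vs Jasper: Elmhurst wins 23–1.
Kenton vs Brookfield: Kenton wins 13–11.
Kenton vs Jasper: Kenton wins 17–7.
Brookfield vs Jasper: Jasper wins 13–11.
Kenton beats each rival — Elmhurst (13–11), Brookfield (13–11), Jasper (17–7) — so Kenton is the Condorcet winner.

Kenton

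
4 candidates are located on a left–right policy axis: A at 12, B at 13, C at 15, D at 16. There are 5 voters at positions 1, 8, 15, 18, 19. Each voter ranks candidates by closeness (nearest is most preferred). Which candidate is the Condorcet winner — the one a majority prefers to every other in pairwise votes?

C

With single-peaked preferences on a line, the Condorcet winner is the candidate closest to the median voter.
The median voter (position 15) is closest to C at 15.
Check: C vs D — voters closer to C: 3 of 5.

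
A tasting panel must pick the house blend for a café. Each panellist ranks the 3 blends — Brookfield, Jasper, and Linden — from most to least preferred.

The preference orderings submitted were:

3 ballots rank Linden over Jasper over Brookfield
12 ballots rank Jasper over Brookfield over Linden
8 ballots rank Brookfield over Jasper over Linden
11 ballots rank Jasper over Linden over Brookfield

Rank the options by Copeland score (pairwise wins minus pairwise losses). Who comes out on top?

Pairwise results:
  Brookfield vs Jasper: Jasper wins 26–8.
  Brookfield vs Linden: Brookfield wins 20–14.
  Jasper vs Linden: Jasper wins 31–3.
Copeland scores (wins − losses):
  Brookfield: 1 − 1 = 0
  Jasper: 2 − 0 = 2
  Linden: 0 − 2 = -2
Jasper has the best Copeland score.

Jasper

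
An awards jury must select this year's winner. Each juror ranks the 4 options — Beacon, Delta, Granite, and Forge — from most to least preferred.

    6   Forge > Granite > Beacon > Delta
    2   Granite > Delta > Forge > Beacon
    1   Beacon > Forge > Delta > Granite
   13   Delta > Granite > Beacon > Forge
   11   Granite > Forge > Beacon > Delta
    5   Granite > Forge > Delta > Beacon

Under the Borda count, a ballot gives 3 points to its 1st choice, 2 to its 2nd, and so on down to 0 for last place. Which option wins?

Granite

Borda scores:
  Beacon: 6·1 + 2·0 + 3 + 13·1 + 11·1 + 5·0 = 33
  Delta: 6·0 + 2·2 + 1 + 13·3 + 11·0 + 5·1 = 49
  Granite: 6·2 + 2·3 + 0 + 13·2 + 11·3 + 5·3 = 92
  Forge: 6·3 + 2·1 + 2 + 13·0 + 11·2 + 5·2 = 54
Granite has the highest total.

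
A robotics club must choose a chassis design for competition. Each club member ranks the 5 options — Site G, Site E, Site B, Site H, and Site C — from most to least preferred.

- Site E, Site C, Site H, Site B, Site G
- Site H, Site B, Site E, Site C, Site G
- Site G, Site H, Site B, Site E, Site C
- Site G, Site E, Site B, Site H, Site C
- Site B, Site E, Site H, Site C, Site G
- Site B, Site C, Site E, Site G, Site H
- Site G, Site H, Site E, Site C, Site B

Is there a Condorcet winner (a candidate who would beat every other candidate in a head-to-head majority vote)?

No

Head-to-head results (7 voters total):
Site G vs Site E: Site E wins 4–3.
Site G vs Site B: Site B wins 4–3.
Site G vs Site H: Site G wins 4–3.
Site G vs Site C: Site C wins 4–3.
Site E vs Site B: Site B wins 4–3.
Site E vs Site H: Site E wins 4–3.
Site E vs Site C: Site E wins 6–1.
Site B vs Site H: Site H wins 4–3.
Site B vs Site C: Site B wins 5–2.
Site H vs Site C: Site H wins 5–2.
No candidate beats all others: Site G beats Site H beats Site B beats Site G, a majority cycle.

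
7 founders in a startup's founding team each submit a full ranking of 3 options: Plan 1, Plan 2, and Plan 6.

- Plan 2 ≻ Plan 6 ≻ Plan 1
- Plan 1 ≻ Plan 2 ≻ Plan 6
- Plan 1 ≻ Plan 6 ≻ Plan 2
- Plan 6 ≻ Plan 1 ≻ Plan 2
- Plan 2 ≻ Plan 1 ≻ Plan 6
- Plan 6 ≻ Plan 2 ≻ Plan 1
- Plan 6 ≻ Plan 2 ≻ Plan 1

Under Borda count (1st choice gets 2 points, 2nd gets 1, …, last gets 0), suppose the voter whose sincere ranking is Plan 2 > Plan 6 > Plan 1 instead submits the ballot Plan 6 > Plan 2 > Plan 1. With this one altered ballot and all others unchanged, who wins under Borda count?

Plan 6

Borda totals with the altered ballot: Plan 1 6, Plan 2 6, Plan 6 9.
The winner is unchanged: still Plan 6.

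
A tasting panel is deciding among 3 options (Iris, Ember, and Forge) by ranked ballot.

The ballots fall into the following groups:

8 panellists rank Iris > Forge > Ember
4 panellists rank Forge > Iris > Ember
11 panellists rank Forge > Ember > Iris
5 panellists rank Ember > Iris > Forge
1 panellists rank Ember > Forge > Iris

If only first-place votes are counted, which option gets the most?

First-place vote totals:
  Iris: 8
  Ember: 6
  Forge: 15
Forge has the most first-place votes.

Forge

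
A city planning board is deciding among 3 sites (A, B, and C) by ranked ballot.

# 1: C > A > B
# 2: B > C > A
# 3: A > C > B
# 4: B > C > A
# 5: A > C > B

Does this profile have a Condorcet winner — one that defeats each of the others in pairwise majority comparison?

Head-to-head results (5 voters total):
A vs B: A wins 3–2.
A vs C: C wins 3–2.
B vs C: C wins 3–2.
C beats each rival — A (3–2), B (3–2) — so C is the Condorcet winner.

Yes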